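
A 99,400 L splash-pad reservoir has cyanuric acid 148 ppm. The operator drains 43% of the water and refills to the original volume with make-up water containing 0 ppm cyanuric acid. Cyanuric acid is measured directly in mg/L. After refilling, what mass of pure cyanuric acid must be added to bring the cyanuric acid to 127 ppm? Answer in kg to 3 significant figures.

4.24 kg

After draining 43% and refilling: 148 × 0.57 + 0 × 0.43 = 84.36 ppm.
Deficit to target: 127 − 84.36 = 42.64 mg/L.
Mass: 42.64 mg/L × 99,400 L = 4238 g cyanuric acid.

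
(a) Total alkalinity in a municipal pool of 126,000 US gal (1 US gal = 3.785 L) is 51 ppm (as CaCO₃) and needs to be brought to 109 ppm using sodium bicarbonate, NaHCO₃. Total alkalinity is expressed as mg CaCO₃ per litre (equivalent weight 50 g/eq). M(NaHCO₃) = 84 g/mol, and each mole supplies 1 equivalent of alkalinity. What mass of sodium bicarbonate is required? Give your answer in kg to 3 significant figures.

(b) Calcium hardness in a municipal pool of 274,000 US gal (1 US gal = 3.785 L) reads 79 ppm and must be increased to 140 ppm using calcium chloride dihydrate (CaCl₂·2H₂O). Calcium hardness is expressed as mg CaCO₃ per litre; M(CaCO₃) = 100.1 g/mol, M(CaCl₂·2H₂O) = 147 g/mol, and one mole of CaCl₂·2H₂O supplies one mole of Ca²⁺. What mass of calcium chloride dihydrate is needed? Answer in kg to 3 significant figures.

(a) Volume: 126,000 US gal × 3.785 L/gal = 476,910 L.
(a) Alkalinity to add: (109 − 51) = 58 mg/L as CaCO₃ × 476,910 L = 27,660 g as CaCO₃.
(a) Equivalents: 27,660 g ÷ 50 g/eq = 553.2 eq.
(a) NaHCO₃ supplies 1 eq per mole → 553.2 mol.
(a) Mass: 553.2 mol × 84 g/mol = 46,470 g.

(b) Volume: 274,000 US gal × 3.785 L/gal = 1,037,090 L.
(b) Hardness to add: (140 − 79) = 61 mg/L as CaCO₃ × 1,037,090 L = 63,260 g as CaCO₃.
(b) Moles of Ca²⁺ (1 mol Ca²⁺ ≡ 1 mol CaCO₃): 63,260 / 100.1 g/mol = 632 mol.
(b) Mass of CaCl₂·2H₂O: 632 × 147 = 92,900 g.

(a) 46.5 kg; (b) 92.9 kg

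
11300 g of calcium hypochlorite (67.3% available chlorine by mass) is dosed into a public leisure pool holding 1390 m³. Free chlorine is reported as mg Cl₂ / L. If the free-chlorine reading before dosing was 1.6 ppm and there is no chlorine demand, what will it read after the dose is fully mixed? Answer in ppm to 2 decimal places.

Volume: 1390 m³ = 1,390,000 L.
Available chlorine delivered: 11,300 g × 0.673 = 7605 g as Cl₂.
Concentration rise: 7605 g / 1,390,000 L = 5.471 mg/L = 5.47 ppm.
Final FC: 1.6 + 5.47 = 7.07 ppm.

7.07 ppm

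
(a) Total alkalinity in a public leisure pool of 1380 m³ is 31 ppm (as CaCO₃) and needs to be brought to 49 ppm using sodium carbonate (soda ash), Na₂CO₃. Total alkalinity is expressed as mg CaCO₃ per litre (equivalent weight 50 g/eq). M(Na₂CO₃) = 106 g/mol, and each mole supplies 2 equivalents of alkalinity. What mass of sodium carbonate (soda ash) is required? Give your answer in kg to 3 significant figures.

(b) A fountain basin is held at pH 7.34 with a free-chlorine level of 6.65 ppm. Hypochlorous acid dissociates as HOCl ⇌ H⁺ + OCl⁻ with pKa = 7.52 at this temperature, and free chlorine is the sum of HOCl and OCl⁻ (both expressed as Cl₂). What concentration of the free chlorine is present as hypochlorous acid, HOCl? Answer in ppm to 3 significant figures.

(a) 26.3 kg; (b) 4.00 ppm

(a) Volume: 1380 m³ = 1,380,000 L.
(a) Alkalinity to add: (49 − 31) = 18 mg/L as CaCO₃ × 1,380,000 L = 24,840 g as CaCO₃.
(a) Equivalents: 24,840 g ÷ 50 g/eq = 496.8 eq.
(a) Each mole of Na₂CO₃ supplies 2 eq, so 496.8 / 2 = 248.4 mol.
(a) Mass: 248.4 mol × 106 g/mol = 26,330 g.

(b) [OCl⁻]/[HOCl] = 10^(pH − pKa) = 10^(7.34 − 7.52) = 10^-0.18 = 0.6607.
(b) Fraction as HOCl = 1 / (1 + 0.6607) = 0.6022.
(b) HOCl = 0.6022 × 6.65 ppm = 4.004 ppm.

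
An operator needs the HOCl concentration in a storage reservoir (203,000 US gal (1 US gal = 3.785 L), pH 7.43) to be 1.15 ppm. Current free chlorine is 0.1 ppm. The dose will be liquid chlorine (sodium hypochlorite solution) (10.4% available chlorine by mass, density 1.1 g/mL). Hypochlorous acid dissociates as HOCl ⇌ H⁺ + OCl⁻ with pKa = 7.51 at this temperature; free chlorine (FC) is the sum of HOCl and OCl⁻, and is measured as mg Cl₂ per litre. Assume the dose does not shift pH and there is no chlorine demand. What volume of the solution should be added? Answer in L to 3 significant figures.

13.5 L

Volume: 203,000 US gal × 3.785 L/gal = 768,355 L.
[OCl⁻]/[HOCl] = 10^(pH − pKa) = 10^(7.43 − 7.51) = 0.8318; fraction as HOCl = 1/(1 + 0.8318) = 0.5459.
Free chlorine required for 1.15 ppm HOCl: 1.15 / 0.5459 = 2.107 ppm.
FC to add: 2.107 − 0.1 = 2.007 mg/L as Cl₂.
Cl₂ equivalent: 2.007 mg/L × 768,355 L = 1542 g.
Product at 10.4% available Cl: 1542 / 0.104 = 14,820 g.
Volume: 14,820 g ÷ 1.1 g/mL = 13,480 mL.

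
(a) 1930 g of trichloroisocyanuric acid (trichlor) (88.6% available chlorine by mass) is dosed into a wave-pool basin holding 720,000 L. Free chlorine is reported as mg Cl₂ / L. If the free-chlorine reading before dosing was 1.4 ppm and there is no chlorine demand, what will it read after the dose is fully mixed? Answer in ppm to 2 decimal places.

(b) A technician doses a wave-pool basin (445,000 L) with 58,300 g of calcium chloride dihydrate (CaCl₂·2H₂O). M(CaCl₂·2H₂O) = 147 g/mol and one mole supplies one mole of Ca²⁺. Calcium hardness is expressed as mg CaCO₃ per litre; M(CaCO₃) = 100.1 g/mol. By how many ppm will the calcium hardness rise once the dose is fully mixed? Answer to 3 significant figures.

(a) 3.77 ppm; (b) 89.2 ppm

(a) Available chlorine delivered: 1930 g × 0.886 = 1710 g as Cl₂.
(a) Concentration rise: 1710 g / 720,000 L = 2.375 mg/L = 2.37 ppm.
(a) Final FC: 1.4 + 2.37 = 3.77 ppm.

(b) Moles of Ca²⁺: 58,300 g ÷ 147 g/mol = 396.6 mol.
(b) As CaCO₃: 396.6 mol × 100.1 g/mol = 39,700 g.
(b) Rise: 39,700 g / 445,000 L × 1000 = 89.21 mg/L.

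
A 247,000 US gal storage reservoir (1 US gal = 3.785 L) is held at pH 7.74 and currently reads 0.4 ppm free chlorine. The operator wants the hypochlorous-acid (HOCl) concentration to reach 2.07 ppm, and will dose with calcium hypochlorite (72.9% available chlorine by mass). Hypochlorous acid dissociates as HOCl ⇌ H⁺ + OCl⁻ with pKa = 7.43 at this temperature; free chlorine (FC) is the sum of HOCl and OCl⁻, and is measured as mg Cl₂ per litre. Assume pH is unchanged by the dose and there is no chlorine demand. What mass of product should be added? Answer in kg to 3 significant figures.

7.56 kg

Volume: 247,000 US gal × 3.785 L/gal = 934,895 L.
[OCl⁻]/[HOCl] = 10^(pH − pKa) = 10^(7.74 − 7.43) = 2.042; fraction as HOCl = 1/(1 + 2.042) = 0.3288.
Free chlorine required for 2.07 ppm HOCl: 2.07 / 0.3288 = 6.296 ppm.
FC to add: 6.296 − 0.4 = 5.896 mg/L as Cl₂.
Cl₂ equivalent: 5.896 mg/L × 934,895 L = 5513 g.
Product at 72.9% available Cl: 5513 / 0.729 = 7562 g.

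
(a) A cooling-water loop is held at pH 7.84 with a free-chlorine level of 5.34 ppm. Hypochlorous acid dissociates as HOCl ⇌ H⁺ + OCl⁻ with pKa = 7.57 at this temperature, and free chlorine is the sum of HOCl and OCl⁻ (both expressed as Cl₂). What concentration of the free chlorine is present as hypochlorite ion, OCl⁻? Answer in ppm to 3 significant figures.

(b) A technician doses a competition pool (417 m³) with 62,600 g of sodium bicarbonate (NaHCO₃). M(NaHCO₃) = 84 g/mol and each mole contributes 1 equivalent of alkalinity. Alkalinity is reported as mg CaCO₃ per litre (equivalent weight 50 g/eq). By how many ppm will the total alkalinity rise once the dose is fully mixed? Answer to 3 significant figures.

(a) 3.47 ppm; (b) 89.4 ppm

(a) [OCl⁻]/[HOCl] = 10^(pH − pKa) = 10^(7.84 − 7.57) = 10^0.27 = 1.862.
(a) Fraction as HOCl = 1 / (1 + 1.862) = 0.3494.
(a) OCl⁻ = (1 − 0.3494) × 5.34 ppm = 3.474 ppm.

(b) Volume: 417 m³ = 417,000 L.
(b) Moles of NaHCO₃: 62,600 g ÷ 84 g/mol = 745.2 mol → 745.2 eq of alkalinity.
(b) As CaCO₃: 745.2 eq × 50 g/eq = 37,260 g.
(b) Rise: 37,260 g / 417,000 L × 1000 = 89.36 mg/L.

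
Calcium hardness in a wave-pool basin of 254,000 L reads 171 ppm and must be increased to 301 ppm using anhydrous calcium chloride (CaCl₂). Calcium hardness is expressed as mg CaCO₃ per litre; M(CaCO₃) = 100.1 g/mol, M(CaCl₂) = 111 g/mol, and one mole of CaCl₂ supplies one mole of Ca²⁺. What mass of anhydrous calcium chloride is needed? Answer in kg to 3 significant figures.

36.6 kg

Hardness to add: (301 − 171) = 130 mg/L as CaCO₃ × 254,000 L = 33,020 g as CaCO₃.
Moles of Ca²⁺ (1 mol Ca²⁺ ≡ 1 mol CaCO₃): 33,020 / 100.1 g/mol = 329.9 mol.
Mass of CaCl₂: 329.9 × 111 = 36,620 g.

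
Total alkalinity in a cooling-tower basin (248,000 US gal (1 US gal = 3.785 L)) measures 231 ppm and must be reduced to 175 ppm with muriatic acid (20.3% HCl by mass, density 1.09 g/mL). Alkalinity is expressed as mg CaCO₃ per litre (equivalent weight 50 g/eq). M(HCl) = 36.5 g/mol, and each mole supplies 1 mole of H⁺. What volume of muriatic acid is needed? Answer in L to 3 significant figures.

Volume: 248,000 US gal × 3.785 L/gal = 938,680 L.
Alkalinity to neutralize: (231 − 175) = 56 mg/L as CaCO₃ × 938,680 L = 52,570 g as CaCO₃.
Equivalents of H⁺ required: 52,570 ÷ 50 g/eq = 1051 eq = 1051 mol HCl.
Mass of HCl: 1051 × 36.5 = 38,370 g.
Mass of 20.3% solution: 38,370 / 0.203 = 189,000 g.
Volume: 189,000 g ÷ 1.09 g/mL = 173,400 mL.

173 L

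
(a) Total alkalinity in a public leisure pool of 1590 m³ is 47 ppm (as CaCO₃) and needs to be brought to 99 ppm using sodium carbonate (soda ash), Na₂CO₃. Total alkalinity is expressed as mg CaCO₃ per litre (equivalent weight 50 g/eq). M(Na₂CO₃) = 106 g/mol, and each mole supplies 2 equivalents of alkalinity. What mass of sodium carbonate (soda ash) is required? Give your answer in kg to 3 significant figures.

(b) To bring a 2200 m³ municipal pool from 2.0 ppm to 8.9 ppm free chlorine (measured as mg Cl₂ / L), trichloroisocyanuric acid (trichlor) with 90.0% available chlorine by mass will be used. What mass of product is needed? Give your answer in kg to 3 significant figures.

(a) 87.6 kg; (b) 16.9 kg

(a) Volume: 1590 m³ = 1,590,000 L.
(a) Alkalinity to add: (99 − 47) = 52 mg/L as CaCO₃ × 1,590,000 L = 82,680 g as CaCO₃.
(a) Equivalents: 82,680 g ÷ 50 g/eq = 1654 eq.
(a) Each mole of Na₂CO₃ supplies 2 eq, so 1654 / 2 = 826.8 mol.
(a) Mass: 826.8 mol × 106 g/mol = 87,640 g.

(b) Volume: 2200 m³ = 2,200,000 L.
(b) Chlorine deficit: 8.9 − 2.0 = 6.9 ppm = 6.9 mg/L as Cl₂.
(b) Cl₂ equivalent needed: 6.9 mg/L × 2,200,000 L = 15,180,000 mg = 15,180 g.
(b) Product at 90.0% available chlorine: 15,180 / 0.9 = 16,870 g.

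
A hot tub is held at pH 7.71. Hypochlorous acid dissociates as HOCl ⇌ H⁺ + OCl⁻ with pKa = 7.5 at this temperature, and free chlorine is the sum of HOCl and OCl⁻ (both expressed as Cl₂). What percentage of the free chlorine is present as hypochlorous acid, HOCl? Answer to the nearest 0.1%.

38.1%

[OCl⁻]/[HOCl] = 10^(pH − pKa) = 10^(7.71 − 7.5) = 10^0.21 = 1.622.
Fraction as HOCl = 1 / (1 + 1.622) = 0.3814.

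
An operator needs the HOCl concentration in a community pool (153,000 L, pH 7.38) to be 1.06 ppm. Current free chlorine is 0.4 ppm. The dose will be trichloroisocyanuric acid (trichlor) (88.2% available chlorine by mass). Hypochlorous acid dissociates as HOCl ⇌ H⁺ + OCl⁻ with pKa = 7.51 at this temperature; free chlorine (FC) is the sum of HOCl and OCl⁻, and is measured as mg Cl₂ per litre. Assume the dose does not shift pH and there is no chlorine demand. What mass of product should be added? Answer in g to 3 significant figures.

[OCl⁻]/[HOCl] = 10^(pH − pKa) = 10^(7.38 − 7.51) = 0.7413; fraction as HOCl = 1/(1 + 0.7413) = 0.5743.
Free chlorine required for 1.06 ppm HOCl: 1.06 / 0.5743 = 1.846 ppm.
FC to add: 1.846 − 0.4 = 1.446 mg/L as Cl₂.
Cl₂ equivalent: 1.446 mg/L × 153,000 L = 221.2 g.
Product at 88.2% available Cl: 221.2 / 0.882 = 250.8 g.

251 g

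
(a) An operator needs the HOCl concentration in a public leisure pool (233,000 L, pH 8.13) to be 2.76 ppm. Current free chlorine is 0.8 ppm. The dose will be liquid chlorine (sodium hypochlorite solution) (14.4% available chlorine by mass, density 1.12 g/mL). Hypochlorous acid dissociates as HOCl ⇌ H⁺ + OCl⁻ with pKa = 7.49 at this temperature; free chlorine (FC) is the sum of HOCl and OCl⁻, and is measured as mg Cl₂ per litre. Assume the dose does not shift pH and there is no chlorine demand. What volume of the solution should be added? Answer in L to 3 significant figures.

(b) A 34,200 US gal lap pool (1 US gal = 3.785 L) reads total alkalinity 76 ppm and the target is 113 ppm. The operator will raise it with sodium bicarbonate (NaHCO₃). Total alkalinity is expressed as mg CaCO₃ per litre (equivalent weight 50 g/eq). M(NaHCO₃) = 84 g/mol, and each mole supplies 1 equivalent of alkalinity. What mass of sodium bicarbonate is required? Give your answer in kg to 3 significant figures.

(a) [OCl⁻]/[HOCl] = 10^(pH − pKa) = 10^(8.13 − 7.49) = 4.365; fraction as HOCl = 1/(1 + 4.365) = 0.1864.
(a) Free chlorine required for 2.76 ppm HOCl: 2.76 / 0.1864 = 14.81 ppm.
(a) FC to add: 14.81 − 0.8 = 14.01 mg/L as Cl₂.
(a) Cl₂ equivalent: 14.01 mg/L × 233,000 L = 3264 g.
(a) Product at 14.4% available Cl: 3264 / 0.144 = 22,670 g.
(a) Volume: 22,670 g ÷ 1.12 g/mL = 20,240 mL.

(b) Volume: 34,200 US gal × 3.785 L/gal = 129,447 L.
(b) Alkalinity to add: (113 − 76) = 37 mg/L as CaCO₃ × 129,447 L = 4790 g as CaCO₃.
(b) Equivalents: 4790 g ÷ 50 g/eq = 95.79 eq.
(b) NaHCO₃ supplies 1 eq per mole → 95.79 mol.
(b) Mass: 95.79 mol × 84 g/mol = 8046 g.

(a) 20.2 L; (b) 8.05 kg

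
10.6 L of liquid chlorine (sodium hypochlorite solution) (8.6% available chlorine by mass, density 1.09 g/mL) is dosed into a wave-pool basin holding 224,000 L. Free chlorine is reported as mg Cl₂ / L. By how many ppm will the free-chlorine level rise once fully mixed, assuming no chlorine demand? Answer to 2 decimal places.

4.44 ppm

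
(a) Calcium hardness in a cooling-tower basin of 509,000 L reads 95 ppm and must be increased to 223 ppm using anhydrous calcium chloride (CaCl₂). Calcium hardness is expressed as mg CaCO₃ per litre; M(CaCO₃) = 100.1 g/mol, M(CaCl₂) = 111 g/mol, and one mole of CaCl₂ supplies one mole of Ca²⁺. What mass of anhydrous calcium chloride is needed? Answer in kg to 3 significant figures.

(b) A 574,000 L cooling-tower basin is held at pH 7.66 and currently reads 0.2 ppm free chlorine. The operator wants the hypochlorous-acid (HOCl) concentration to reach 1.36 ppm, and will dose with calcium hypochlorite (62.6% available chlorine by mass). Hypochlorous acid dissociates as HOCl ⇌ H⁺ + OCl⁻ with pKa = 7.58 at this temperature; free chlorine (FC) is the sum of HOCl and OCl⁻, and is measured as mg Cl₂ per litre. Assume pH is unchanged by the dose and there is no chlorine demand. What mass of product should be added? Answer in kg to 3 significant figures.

(a) Hardness to add: (223 − 95) = 128 mg/L as CaCO₃ × 509,000 L = 65,150 g as CaCO₃.
(a) Moles of Ca²⁺ (1 mol Ca²⁺ ≡ 1 mol CaCO₃): 65,150 / 100.1 g/mol = 650.9 mol.
(a) Mass of CaCl₂: 650.9 × 111 = 72,250 g.

(b) [OCl⁻]/[HOCl] = 10^(pH − pKa) = 10^(7.66 − 7.58) = 1.202; fraction as HOCl = 1/(1 + 1.202) = 0.4541.
(b) Free chlorine required for 1.36 ppm HOCl: 1.36 / 0.4541 = 2.995 ppm.
(b) FC to add: 2.995 − 0.2 = 2.795 mg/L as Cl₂.
(b) Cl₂ equivalent: 2.795 mg/L × 574,000 L = 1604 g.
(b) Product at 62.6% available Cl: 1604 / 0.626 = 2563 g.

(a) 72.2 kg; (b) 2.56 kg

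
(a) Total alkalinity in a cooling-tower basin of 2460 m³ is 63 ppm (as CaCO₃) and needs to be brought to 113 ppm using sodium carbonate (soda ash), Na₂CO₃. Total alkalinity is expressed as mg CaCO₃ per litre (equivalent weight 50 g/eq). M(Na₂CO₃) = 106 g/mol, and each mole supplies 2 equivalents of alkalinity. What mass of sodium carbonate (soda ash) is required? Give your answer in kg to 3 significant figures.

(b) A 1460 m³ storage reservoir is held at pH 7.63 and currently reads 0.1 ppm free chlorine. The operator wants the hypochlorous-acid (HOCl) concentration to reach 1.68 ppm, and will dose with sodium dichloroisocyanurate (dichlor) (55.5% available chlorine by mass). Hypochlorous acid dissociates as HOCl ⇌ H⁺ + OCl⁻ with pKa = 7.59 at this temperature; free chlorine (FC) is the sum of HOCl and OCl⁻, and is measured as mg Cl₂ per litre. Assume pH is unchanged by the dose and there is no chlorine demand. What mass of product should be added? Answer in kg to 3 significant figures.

(a) Volume: 2460 m³ = 2,460,000 L.
(a) Alkalinity to add: (113 − 63) = 50 mg/L as CaCO₃ × 2,460,000 L = 123,000 g as CaCO₃.
(a) Equivalents: 123,000 g ÷ 50 g/eq = 2460 eq.
(a) Each mole of Na₂CO₃ supplies 2 eq, so 2460 / 2 = 1230 mol.
(a) Mass: 1230 mol × 106 g/mol = 130,400 g.

(b) Volume: 1460 m³ = 1,460,000 L.
(b) [OCl⁻]/[HOCl] = 10^(pH − pKa) = 10^(7.63 − 7.59) = 1.096; fraction as HOCl = 1/(1 + 1.096) = 0.477.
(b) Free chlorine required for 1.68 ppm HOCl: 1.68 / 0.477 = 3.522 ppm.
(b) FC to add: 3.522 − 0.1 = 3.422 mg/L as Cl₂.
(b) Cl₂ equivalent: 3.422 mg/L × 1,460,000 L = 4996 g.
(b) Product at 55.5% available Cl: 4996 / 0.555 = 9002 g.

(a) 130 kg; (b) 9.00 kg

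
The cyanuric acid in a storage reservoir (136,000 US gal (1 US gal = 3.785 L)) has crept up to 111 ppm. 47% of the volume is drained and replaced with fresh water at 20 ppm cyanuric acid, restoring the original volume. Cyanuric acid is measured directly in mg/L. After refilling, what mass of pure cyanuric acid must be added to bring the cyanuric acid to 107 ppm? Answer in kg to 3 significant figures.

Volume: 136,000 US gal × 3.785 L/gal = 514,760 L.
After draining 47% and refilling: 111 × 0.53 + 20 × 0.47 = 68.23 ppm.
Deficit to target: 107 − 68.23 = 38.77 mg/L.
Mass: 38.77 mg/L × 514,760 L = 19,960 g cyanuric acid.

20.0 kg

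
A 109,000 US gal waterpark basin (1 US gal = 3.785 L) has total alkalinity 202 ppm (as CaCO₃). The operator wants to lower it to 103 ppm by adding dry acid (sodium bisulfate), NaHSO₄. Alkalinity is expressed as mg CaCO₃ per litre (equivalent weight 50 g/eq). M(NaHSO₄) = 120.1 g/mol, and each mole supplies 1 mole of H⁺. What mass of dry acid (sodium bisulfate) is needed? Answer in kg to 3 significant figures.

Volume: 109,000 US gal × 3.785 L/gal = 412,565 L.
Alkalinity to neutralize: (202 − 103) = 99 mg/L as CaCO₃ × 412,565 L = 40,840 g as CaCO₃.
Equivalents of H⁺ required: 40,840 ÷ 50 g/eq = 816.9 eq = 816.9 mol NaHSO₄.
Mass of NaHSO₄: 816.9 × 120.1 = 98,110 g.

98.1 kg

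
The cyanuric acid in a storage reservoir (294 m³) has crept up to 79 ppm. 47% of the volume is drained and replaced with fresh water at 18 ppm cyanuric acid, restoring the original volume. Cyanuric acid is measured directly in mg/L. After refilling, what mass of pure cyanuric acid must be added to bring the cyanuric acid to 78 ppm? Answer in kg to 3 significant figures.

Volume: 294 m³ = 294,000 L.
After draining 47% and refilling: 79 × 0.53 + 18 × 0.47 = 50.33 ppm.
Deficit to target: 78 − 50.33 = 27.67 mg/L.
Mass: 27.67 mg/L × 294,000 L = 8135 g cyanuric acid.

8.13 kg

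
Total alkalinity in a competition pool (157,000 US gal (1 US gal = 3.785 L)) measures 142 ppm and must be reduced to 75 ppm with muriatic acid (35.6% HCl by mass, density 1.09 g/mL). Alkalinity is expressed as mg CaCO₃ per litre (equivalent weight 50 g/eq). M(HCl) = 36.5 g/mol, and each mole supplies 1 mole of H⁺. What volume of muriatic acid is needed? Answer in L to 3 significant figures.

Volume: 157,000 US gal × 3.785 L/gal = 594,245 L.
Alkalinity to neutralize: (142 − 75) = 67 mg/L as CaCO₃ × 594,245 L = 39,810 g as CaCO₃.
Equivalents of H⁺ required: 39,810 ÷ 50 g/eq = 796.3 eq = 796.3 mol HCl.
Mass of HCl: 796.3 × 36.5 = 29,060 g.
Mass of 35.6% solution: 29,060 / 0.356 = 81,640 g.
Volume: 81,640 g ÷ 1.09 g/mL = 74,900 mL.

74.9 L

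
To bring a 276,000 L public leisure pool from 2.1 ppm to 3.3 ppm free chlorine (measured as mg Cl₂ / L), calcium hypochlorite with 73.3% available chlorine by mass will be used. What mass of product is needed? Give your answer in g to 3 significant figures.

452 g

Chlorine deficit: 3.3 − 2.1 = 1.2 ppm = 1.2 mg/L as Cl₂.
Cl₂ equivalent needed: 1.2 mg/L × 276,000 L = 331,200 mg = 331.2 g.
Product at 73.3% available chlorine: 331.2 / 0.733 = 451.8 g.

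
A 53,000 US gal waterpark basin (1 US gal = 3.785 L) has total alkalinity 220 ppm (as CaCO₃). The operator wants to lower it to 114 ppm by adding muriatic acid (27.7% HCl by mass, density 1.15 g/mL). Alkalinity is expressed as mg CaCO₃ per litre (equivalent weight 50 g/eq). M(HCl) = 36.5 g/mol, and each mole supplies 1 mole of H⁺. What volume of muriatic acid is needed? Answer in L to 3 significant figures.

48.7 L

Volume: 53,000 US gal × 3.785 L/gal = 200,605 L.
Alkalinity to neutralize: (220 − 114) = 106 mg/L as CaCO₃ × 200,605 L = 21,260 g as CaCO₃.
Equivalents of H⁺ required: 21,260 ÷ 50 g/eq = 425.3 eq = 425.3 mol HCl.
Mass of HCl: 425.3 × 36.5 = 15,520 g.
Mass of 27.7% solution: 15,520 / 0.277 = 56,040 g.
Volume: 56,040 g ÷ 1.15 g/mL = 48,730 mL.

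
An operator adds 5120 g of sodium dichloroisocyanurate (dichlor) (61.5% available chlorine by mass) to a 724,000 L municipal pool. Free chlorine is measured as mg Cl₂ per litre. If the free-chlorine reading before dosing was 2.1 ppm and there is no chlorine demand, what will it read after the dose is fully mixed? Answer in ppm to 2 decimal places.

6.45 ppm

Available chlorine delivered: 5120 g × 0.615 = 3149 g as Cl₂.
Concentration rise: 3149 g / 724,000 L = 4.349 mg/L = 4.35 ppm.
Final FC: 2.1 + 4.35 = 6.45 ppm.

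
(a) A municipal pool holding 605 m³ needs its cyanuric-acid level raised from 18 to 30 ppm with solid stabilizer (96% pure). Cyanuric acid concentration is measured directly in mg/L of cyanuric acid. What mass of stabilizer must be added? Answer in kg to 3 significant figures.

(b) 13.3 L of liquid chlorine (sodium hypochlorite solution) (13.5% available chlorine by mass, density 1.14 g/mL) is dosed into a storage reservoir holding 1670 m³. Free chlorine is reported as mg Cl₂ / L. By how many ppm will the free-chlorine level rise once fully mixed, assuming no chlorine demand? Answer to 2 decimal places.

(a) Volume: 605 m³ = 605,000 L.
(a) CYA to add: (30 − 18) = 12 mg/L × 605,000 L = 7260 g cyanuric acid.
(a) At 96% purity: 7260 / 0.96 = 7562 g product.

(b) Volume: 1670 m³ = 1,670,000 L.
(b) Mass of solution: 13.3 L × 1000 mL/L × 1.14 g/mL = 15,160 g.
(b) Available chlorine delivered: 15,160 g × 0.135 = 2047 g as Cl₂.
(b) Concentration rise: 2047 g / 1,670,000 L = 1.226 mg/L = 1.23 ppm.

(a) 7.56 kg; (b) 1.23 ppm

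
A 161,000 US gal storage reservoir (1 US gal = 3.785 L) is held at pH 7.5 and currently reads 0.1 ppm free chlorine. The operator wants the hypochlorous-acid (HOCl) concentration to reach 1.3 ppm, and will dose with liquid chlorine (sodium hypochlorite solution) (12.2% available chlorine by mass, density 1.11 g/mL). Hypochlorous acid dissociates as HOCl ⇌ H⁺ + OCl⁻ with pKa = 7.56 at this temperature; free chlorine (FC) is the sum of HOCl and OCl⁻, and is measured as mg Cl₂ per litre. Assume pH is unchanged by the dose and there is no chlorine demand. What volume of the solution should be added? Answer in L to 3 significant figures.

10.5 L

Volume: 161,000 US gal × 3.785 L/gal = 609,385 L.
[OCl⁻]/[HOCl] = 10^(pH − pKa) = 10^(7.5 − 7.56) = 0.871; fraction as HOCl = 1/(1 + 0.871) = 0.5345.
Free chlorine required for 1.3 ppm HOCl: 1.3 / 0.5345 = 2.432 ppm.
FC to add: 2.432 − 0.1 = 2.332 mg/L as Cl₂.
Cl₂ equivalent: 2.332 mg/L × 609,385 L = 1421 g.
Product at 12.2% available Cl: 1421 / 0.122 = 11,650 g.
Volume: 11,650 g ÷ 1.11 g/mL = 10,500 mL.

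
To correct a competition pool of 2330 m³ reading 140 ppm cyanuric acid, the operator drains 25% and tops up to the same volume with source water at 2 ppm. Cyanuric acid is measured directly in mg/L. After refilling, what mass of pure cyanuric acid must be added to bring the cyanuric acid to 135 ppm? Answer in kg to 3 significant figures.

Volume: 2330 m³ = 2,330,000 L.
After draining 25% and refilling: 140 × 0.75 + 2 × 0.25 = 105.5 ppm.
Deficit to target: 135 − 105.5 = 29.5 mg/L.
Mass: 29.5 mg/L × 2,330,000 L = 68,740 g cyanuric acid.

68.7 kg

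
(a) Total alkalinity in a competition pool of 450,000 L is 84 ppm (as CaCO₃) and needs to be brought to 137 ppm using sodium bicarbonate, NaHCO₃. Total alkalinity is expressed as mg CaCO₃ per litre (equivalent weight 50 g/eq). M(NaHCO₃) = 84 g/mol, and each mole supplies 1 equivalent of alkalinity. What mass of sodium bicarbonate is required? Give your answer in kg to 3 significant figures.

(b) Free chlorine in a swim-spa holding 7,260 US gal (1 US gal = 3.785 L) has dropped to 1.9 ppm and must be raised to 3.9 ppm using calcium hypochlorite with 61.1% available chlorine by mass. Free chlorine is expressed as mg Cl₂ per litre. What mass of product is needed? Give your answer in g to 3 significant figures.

(a) 40.1 kg; (b) 89.9 g

(a) Alkalinity to add: (137 − 84) = 53 mg/L as CaCO₃ × 450,000 L = 23,850 g as CaCO₃.
(a) Equivalents: 23,850 g ÷ 50 g/eq = 477 eq.
(a) NaHCO₃ supplies 1 eq per mole → 477 mol.
(a) Mass: 477 mol × 84 g/mol = 40,070 g.

(b) Volume: 7,260 US gal × 3.785 L/gal = 27,479 L.
(b) Chlorine deficit: 3.9 − 1.9 = 2 ppm = 2 mg/L as Cl₂.
(b) Cl₂ equivalent needed: 2 mg/L × 27,479 L = 54,960 mg = 54.96 g.
(b) Product at 61.1% available chlorine: 54.96 / 0.611 = 89.95 g.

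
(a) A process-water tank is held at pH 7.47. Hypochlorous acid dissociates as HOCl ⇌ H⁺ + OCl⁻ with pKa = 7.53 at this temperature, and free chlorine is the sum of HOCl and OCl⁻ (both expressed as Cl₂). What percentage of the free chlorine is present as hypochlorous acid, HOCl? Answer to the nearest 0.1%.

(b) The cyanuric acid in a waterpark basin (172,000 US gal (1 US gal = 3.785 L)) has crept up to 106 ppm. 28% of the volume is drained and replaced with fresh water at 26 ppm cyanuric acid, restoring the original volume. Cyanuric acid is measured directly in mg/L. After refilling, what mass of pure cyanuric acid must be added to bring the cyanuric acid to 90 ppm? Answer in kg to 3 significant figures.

(a) 53.4%; (b) 4.17 kg

(a) [OCl⁻]/[HOCl] = 10^(pH − pKa) = 10^(7.47 − 7.53) = 10^-0.06 = 0.871.
(a) Fraction as HOCl = 1 / (1 + 0.871) = 0.5345.

(b) Volume: 172,000 US gal × 3.785 L/gal = 651,020 L.
(b) After draining 28% and refilling: 106 × 0.72 + 26 × 0.28 = 83.6 ppm.
(b) Deficit to target: 90 − 83.6 = 6.4 mg/L.
(b) Mass: 6.4 mg/L × 651,020 L = 4167 g cyanuric acid.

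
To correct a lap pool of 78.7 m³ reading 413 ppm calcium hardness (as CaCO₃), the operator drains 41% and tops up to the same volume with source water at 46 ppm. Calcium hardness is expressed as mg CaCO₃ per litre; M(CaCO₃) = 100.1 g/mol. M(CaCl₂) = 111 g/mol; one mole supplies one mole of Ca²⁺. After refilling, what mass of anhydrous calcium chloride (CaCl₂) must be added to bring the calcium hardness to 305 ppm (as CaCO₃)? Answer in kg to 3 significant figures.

3.71 kg

Volume: 78.7 m³ = 78,700 L.
After draining 41% and refilling: 413 × 0.59 + 46 × 0.41 = 262.53 ppm.
Deficit to target: 305 − 262.53 = 42.47 mg/L.
As CaCO₃: 42.47 mg/L × 78,700 L = 3342 g; ÷ 100.1 = 33.39 mol Ca²⁺.
Mass: 33.39 × 111 = 3706 g.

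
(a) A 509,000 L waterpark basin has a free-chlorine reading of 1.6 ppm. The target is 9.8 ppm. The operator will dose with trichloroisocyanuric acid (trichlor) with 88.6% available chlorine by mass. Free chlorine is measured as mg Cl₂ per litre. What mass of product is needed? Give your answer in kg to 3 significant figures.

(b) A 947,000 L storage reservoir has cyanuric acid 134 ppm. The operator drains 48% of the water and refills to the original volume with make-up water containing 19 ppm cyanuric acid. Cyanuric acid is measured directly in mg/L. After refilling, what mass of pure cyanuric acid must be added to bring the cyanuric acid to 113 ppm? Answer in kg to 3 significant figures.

(a) 4.71 kg; (b) 32.4 kg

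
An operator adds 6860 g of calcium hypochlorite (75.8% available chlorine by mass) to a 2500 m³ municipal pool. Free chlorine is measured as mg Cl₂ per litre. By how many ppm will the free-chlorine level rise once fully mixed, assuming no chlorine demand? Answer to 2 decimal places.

Volume: 2500 m³ = 2,500,000 L.
Available chlorine delivered: 6860 g × 0.758 = 5200 g as Cl₂.
Concentration rise: 5200 g / 2,500,000 L = 2.08 mg/L = 2.08 ppm.

2.08 ppm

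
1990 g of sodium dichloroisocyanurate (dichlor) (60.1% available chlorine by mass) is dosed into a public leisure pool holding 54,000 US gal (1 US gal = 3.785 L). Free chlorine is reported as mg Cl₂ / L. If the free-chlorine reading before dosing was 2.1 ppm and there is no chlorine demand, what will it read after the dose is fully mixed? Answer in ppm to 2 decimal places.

Volume: 54,000 US gal × 3.785 L/gal = 204,390 L.
Available chlorine delivered: 1990 g × 0.601 = 1196 g as Cl₂.
Concentration rise: 1196 g / 204,390 L = 5.852 mg/L = 5.85 ppm.
Final FC: 2.1 + 5.85 = 7.95 ppm.

7.95 ppm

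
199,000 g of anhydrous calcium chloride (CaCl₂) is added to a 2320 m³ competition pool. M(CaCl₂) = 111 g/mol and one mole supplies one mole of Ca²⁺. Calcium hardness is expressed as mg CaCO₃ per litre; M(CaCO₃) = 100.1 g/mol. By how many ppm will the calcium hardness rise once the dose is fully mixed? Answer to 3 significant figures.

Volume: 2320 m³ = 2,320,000 L.
Moles of Ca²⁺: 199,000 g ÷ 111 g/mol = 1793 mol.
As CaCO₃: 1793 mol × 100.1 g/mol = 179,500 g.
Rise: 179,500 g / 2,320,000 L × 1000 = 77.35 mg/L.

77.4 ppm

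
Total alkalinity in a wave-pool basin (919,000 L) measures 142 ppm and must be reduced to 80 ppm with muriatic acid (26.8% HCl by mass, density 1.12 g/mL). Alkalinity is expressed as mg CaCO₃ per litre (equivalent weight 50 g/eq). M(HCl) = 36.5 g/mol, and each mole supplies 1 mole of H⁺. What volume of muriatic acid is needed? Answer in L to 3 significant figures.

139 L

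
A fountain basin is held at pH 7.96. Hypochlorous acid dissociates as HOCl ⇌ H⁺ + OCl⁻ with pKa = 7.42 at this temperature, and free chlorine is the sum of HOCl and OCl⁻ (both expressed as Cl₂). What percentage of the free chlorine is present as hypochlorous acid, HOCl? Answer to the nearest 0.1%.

22.4%

[OCl⁻]/[HOCl] = 10^(pH − pKa) = 10^(7.96 − 7.42) = 10^0.54 = 3.467.
Fraction as HOCl = 1 / (1 + 3.467) = 0.2238.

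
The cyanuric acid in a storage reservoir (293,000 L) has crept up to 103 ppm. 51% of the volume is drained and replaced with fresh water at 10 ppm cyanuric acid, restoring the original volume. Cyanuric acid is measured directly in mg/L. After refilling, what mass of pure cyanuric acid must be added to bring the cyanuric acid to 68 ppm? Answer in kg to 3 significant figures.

3.64 kg

After draining 51% and refilling: 103 × 0.49 + 10 × 0.51 = 55.57 ppm.
Deficit to target: 68 − 55.57 = 12.43 mg/L.
Mass: 12.43 mg/L × 293,000 L = 3642 g cyanuric acid.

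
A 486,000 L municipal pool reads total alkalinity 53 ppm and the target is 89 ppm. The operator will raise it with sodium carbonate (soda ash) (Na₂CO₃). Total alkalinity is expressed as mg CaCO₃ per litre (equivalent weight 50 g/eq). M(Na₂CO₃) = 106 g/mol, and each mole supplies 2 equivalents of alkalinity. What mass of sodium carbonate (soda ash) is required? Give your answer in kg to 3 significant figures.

18.5 kg

Alkalinity to add: (89 − 53) = 36 mg/L as CaCO₃ × 486,000 L = 17,500 g as CaCO₃.
Equivalents: 17,500 g ÷ 50 g/eq = 349.9 eq.
Each mole of Na₂CO₃ supplies 2 eq, so 349.9 / 2 = 175 mol.
Mass: 175 mol × 106 g/mol = 18,550 g.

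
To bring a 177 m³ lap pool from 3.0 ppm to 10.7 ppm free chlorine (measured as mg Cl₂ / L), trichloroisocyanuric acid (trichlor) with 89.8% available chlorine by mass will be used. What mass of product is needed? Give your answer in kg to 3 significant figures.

Volume: 177 m³ = 177,000 L.
Chlorine deficit: 10.7 − 3.0 = 7.7 ppm = 7.7 mg/L as Cl₂.
Cl₂ equivalent needed: 7.7 mg/L × 177,000 L = 1,363,000 mg = 1363 g.
Product at 89.8% available chlorine: 1363 / 0.898 = 1518 g.

1.52 kg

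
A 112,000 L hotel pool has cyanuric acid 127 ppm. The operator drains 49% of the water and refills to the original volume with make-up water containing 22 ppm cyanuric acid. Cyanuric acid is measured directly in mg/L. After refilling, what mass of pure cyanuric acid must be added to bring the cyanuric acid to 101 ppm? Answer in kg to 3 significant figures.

2.85 kg

After draining 49% and refilling: 127 × 0.51 + 22 × 0.49 = 75.55 ppm.
Deficit to target: 101 − 75.55 = 25.45 mg/L.
Mass: 25.45 mg/L × 112,000 L = 2850 g cyanuric acid.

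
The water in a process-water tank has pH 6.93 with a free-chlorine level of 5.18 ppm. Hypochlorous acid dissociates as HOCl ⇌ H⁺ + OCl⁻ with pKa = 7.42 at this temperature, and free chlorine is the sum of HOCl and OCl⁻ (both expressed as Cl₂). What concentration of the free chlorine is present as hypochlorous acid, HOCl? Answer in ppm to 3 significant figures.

3.91 ppm

[OCl⁻]/[HOCl] = 10^(pH − pKa) = 10^(6.93 − 7.42) = 10^-0.49 = 0.3236.
Fraction as HOCl = 1 / (1 + 0.3236) = 0.7555.
HOCl = 0.7555 × 5.18 ppm = 3.914 ppm.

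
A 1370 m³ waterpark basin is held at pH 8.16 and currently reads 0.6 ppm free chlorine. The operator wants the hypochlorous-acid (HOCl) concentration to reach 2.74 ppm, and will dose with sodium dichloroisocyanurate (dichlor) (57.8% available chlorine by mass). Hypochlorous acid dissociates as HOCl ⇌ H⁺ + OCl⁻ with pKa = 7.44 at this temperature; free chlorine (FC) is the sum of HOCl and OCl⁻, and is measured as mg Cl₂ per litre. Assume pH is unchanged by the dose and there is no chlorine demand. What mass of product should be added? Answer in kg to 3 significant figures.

39.2 kg

Volume: 1370 m³ = 1,370,000 L.
[OCl⁻]/[HOCl] = 10^(pH − pKa) = 10^(8.16 − 7.44) = 5.248; fraction as HOCl = 1/(1 + 5.248) = 0.16.
Free chlorine required for 2.74 ppm HOCl: 2.74 / 0.16 = 17.12 ppm.
FC to add: 17.12 − 0.6 = 16.52 mg/L as Cl₂.
Cl₂ equivalent: 16.52 mg/L × 1,370,000 L = 22,630 g.
Product at 57.8% available Cl: 22,630 / 0.578 = 39,160 g.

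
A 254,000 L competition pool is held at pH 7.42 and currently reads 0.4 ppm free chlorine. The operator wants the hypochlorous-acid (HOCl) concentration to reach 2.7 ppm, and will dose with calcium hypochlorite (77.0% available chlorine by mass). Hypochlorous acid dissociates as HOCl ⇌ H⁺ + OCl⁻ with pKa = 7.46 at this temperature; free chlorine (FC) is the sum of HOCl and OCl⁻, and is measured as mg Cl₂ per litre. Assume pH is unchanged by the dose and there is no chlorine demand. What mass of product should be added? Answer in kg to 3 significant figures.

[OCl⁻]/[HOCl] = 10^(pH − pKa) = 10^(7.42 − 7.46) = 0.912; fraction as HOCl = 1/(1 + 0.912) = 0.523.
Free chlorine required for 2.7 ppm HOCl: 2.7 / 0.523 = 5.162 ppm.
FC to add: 5.162 − 0.4 = 4.762 mg/L as Cl₂.
Cl₂ equivalent: 4.762 mg/L × 254,000 L = 1210 g.
Product at 77.0% available Cl: 1210 / 0.77 = 1571 g.

1.57 kg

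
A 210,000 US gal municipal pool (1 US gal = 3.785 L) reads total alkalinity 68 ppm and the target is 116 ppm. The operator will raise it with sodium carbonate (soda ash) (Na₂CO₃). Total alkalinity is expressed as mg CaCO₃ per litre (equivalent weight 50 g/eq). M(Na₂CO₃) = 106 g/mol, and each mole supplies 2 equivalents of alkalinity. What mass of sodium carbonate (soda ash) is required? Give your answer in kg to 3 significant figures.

40.4 kg

Volume: 210,000 US gal × 3.785 L/gal = 794,850 L.
Alkalinity to add: (116 − 68) = 48 mg/L as CaCO₃ × 794,850 L = 38,150 g as CaCO₃.
Equivalents: 38,150 g ÷ 50 g/eq = 763.1 eq.
Each mole of Na₂CO₃ supplies 2 eq, so 763.1 / 2 = 381.5 mol.
Mass: 381.5 mol × 106 g/mol = 40,440 g.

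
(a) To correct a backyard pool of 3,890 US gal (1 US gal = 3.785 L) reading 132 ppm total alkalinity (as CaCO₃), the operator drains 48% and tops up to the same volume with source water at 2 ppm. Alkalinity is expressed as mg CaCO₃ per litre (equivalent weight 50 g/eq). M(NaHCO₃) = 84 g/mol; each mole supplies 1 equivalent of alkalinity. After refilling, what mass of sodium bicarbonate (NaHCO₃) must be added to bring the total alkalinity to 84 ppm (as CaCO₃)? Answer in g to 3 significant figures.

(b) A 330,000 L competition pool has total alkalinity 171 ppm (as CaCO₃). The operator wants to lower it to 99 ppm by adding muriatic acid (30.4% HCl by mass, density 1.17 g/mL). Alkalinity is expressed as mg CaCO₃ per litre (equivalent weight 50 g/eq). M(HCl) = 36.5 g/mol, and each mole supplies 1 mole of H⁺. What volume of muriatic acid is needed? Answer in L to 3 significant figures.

(a) 356 g; (b) 48.8 L

(a) Volume: 3,890 US gal × 3.785 L/gal = 14,724 L.
(a) After draining 48% and refilling: 132 × 0.52 + 2 × 0.48 = 69.6 ppm.
(a) Deficit to target: 84 − 69.6 = 14.4 mg/L.
(a) As CaCO₃: 14.4 mg/L × 14,724 L = 212 g; ÷ 50 g/eq ÷ 1 = 4.24 mol NaHCO₃.
(a) Mass: 4.24 × 84 = 356.2 g.

(b) Alkalinity to neutralize: (171 − 99) = 72 mg/L as CaCO₃ × 330,000 L = 23,760 g as CaCO₃.
(b) Equivalents of H⁺ required: 23,760 ÷ 50 g/eq = 475.2 eq = 475.2 mol HCl.
(b) Mass of HCl: 475.2 × 36.5 = 17,340 g.
(b) Mass of 30.4% solution: 17,340 / 0.304 = 57,060 g.
(b) Volume: 57,060 g ÷ 1.17 g/mL = 48,770 mL.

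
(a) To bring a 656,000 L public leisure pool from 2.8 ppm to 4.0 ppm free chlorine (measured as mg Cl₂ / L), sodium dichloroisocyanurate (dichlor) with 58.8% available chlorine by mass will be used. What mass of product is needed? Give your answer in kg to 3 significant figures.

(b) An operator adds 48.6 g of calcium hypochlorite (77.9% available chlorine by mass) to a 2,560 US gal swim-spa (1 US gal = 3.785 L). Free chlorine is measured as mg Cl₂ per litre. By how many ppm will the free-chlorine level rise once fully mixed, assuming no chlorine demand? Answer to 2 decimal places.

(a) 1.34 kg; (b) 3.91 ppm

(a) Chlorine deficit: 4.0 − 2.8 = 1.2 ppm = 1.2 mg/L as Cl₂.
(a) Cl₂ equivalent needed: 1.2 mg/L × 656,000 L = 787,200 mg = 787.2 g.
(a) Product at 58.8% available chlorine: 787.2 / 0.588 = 1339 g.

(b) Volume: 2,560 US gal × 3.785 L/gal = 9,690 L.
(b) Available chlorine delivered: 48.6 g × 0.779 = 37.86 g as Cl₂.
(b) Concentration rise: 37.86 g / 9,690 L = 3.907 mg/L = 3.91 ppm.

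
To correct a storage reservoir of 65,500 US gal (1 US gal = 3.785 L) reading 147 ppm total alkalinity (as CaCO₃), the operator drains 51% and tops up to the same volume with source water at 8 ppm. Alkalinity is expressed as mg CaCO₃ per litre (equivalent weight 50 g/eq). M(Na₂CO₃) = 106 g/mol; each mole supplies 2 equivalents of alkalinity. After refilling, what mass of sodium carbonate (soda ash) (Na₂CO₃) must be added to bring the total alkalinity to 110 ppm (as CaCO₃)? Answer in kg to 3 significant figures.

Volume: 65,500 US gal × 3.785 L/gal = 247,918 L.
After draining 51% and refilling: 147 × 0.49 + 8 × 0.51 = 76.11 ppm.
Deficit to target: 110 − 76.11 = 33.89 mg/L.
As CaCO₃: 33.89 mg/L × 247,918 L = 8402 g; ÷ 50 g/eq ÷ 2 = 84.02 mol Na₂CO₃.
Mass: 84.02 × 106 = 8906 g.

8.91 kg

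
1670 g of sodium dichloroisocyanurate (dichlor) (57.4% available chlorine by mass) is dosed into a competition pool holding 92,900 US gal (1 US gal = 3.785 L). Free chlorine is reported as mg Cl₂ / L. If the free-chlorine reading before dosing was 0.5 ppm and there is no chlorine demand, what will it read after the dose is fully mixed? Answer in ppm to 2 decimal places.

Volume: 92,900 US gal × 3.785 L/gal = 351,626 L.
Available chlorine delivered: 1670 g × 0.574 = 958.6 g as Cl₂.
Concentration rise: 958.6 g / 351,626 L = 2.726 mg/L = 2.73 ppm.
Final FC: 0.5 + 2.73 = 3.23 ppm.

3.23 ppm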